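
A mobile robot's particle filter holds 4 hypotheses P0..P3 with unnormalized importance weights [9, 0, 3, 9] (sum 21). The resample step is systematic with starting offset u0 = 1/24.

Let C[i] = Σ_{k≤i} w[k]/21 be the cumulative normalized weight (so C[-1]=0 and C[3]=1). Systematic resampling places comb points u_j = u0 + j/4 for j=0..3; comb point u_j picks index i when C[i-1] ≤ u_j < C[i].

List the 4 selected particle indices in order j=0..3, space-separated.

C = [3/7, 3/7, 4/7, 1]
j=0: u_0=1/24 ∈ [0, 3/7) → index 0
j=1: u_1=7/24 ∈ [0, 3/7) → index 0
j=2: u_2=13/24 ∈ [3/7, 4/7) → index 2
j=3: u_3=19/24 ∈ [4/7, 1) → index 3

0 0 2 3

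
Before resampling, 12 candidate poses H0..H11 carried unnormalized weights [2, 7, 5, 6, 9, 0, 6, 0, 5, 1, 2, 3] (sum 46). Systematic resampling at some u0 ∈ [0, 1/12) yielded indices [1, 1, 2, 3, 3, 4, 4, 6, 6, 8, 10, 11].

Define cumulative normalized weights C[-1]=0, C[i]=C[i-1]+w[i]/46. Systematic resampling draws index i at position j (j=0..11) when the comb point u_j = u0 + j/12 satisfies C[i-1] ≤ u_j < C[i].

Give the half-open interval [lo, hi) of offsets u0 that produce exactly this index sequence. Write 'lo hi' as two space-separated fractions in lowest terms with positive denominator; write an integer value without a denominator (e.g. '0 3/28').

C = [1/23, 9/46, 7/23, 10/23, 29/46, 29/46, 35/46, 35/46, 20/23, 41/46, 43/46, 1]
j=0 picked index 1: u0 ∈ [1/23, 9/46)
j=1 picked index 1: u0 ∈ [-11/276, 31/276)
j=2 picked index 2: u0 ∈ [2/69, 19/138)
j=3 picked index 3: u0 ∈ [5/92, 17/92)
j=4 picked index 3: u0 ∈ [-2/69, 7/69)
j=5 picked index 4: u0 ∈ [5/276, 59/276)
j=6 picked index 4: u0 ∈ [-3/46, 3/23)
j=7 picked index 6: u0 ∈ [13/276, 49/276)
j=8 picked index 6: u0 ∈ [-5/138, 13/138)
j=9 picked index 8: u0 ∈ [1/92, 11/92)
j=10 picked index 10: u0 ∈ [4/69, 7/69)
j=11 picked index 11: u0 ∈ [5/276, 1/12)
intersection: [4/69, 1/12)

4/69 1/12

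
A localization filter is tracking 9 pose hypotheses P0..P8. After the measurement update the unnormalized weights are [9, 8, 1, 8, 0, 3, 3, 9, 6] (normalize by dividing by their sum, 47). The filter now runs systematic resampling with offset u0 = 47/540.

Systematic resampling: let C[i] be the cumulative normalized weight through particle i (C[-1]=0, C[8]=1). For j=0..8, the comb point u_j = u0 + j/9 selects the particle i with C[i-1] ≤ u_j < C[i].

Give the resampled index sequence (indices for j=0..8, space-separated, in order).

C = [9/47, 17/47, 18/47, 26/47, 26/47, 29/47, 32/47, 41/47, 1]
j=0: u_0=47/540 ∈ [0, 9/47) → index 0
j=1: u_1=107/540 ∈ [9/47, 17/47) → index 1
j=2: u_2=167/540 ∈ [9/47, 17/47) → index 1
j=3: u_3=227/540 ∈ [18/47, 26/47) → index 3
j=4: u_4=287/540 ∈ [18/47, 26/47) → index 3
j=5: u_5=347/540 ∈ [29/47, 32/47) → index 6
j=6: u_6=407/540 ∈ [32/47, 41/47) → index 7
j=7: u_7=467/540 ∈ [32/47, 41/47) → index 7
j=8: u_8=527/540 ∈ [41/47, 1) → index 8

0 1 1 3 3 6 7 7 8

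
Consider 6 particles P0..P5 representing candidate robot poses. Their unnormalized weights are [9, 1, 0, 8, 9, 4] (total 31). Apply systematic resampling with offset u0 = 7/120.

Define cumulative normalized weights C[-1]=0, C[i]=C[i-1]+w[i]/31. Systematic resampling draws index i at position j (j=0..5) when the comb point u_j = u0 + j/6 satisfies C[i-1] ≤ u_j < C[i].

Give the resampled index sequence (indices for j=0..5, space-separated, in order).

C = [9/31, 10/31, 10/31, 18/31, 27/31, 1]
j=0: u_0=7/120 ∈ [0, 9/31) → index 0
j=1: u_1=9/40 ∈ [0, 9/31) → index 0
j=2: u_2=47/120 ∈ [10/31, 18/31) → index 3
j=3: u_3=67/120 ∈ [10/31, 18/31) → index 3
j=4: u_4=29/40 ∈ [18/31, 27/31) → index 4
j=5: u_5=107/120 ∈ [27/31, 1) → index 5

0 0 3 3 4 5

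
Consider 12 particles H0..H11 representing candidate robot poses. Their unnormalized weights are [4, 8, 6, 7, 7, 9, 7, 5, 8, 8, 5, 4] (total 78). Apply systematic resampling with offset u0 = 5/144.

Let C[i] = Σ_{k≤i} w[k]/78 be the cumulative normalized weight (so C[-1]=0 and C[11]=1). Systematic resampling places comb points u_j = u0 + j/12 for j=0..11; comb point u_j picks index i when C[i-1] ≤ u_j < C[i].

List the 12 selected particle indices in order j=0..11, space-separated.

0 1 2 3 4 5 6 7 8 9 9 11

C = [2/39, 2/13, 3/13, 25/78, 16/39, 41/78, 8/13, 53/78, 61/78, 23/26, 37/39, 1]
j=0: u_0=5/144 ∈ [0, 2/39) → index 0
j=1: u_1=17/144 ∈ [2/39, 2/13) → index 1
j=2: u_2=29/144 ∈ [2/13, 3/13) → index 2
j=3: u_3=41/144 ∈ [3/13, 25/78) → index 3
j=4: u_4=53/144 ∈ [25/78, 16/39) → index 4
j=5: u_5=65/144 ∈ [16/39, 41/78) → index 5
j=6: u_6=77/144 ∈ [41/78, 8/13) → index 6
j=7: u_7=89/144 ∈ [8/13, 53/78) → index 7
j=8: u_8=101/144 ∈ [53/78, 61/78) → index 8
j=9: u_9=113/144 ∈ [61/78, 23/26) → index 9
j=10: u_10=125/144 ∈ [61/78, 23/26) → index 9
j=11: u_11=137/144 ∈ [37/39, 1) → index 11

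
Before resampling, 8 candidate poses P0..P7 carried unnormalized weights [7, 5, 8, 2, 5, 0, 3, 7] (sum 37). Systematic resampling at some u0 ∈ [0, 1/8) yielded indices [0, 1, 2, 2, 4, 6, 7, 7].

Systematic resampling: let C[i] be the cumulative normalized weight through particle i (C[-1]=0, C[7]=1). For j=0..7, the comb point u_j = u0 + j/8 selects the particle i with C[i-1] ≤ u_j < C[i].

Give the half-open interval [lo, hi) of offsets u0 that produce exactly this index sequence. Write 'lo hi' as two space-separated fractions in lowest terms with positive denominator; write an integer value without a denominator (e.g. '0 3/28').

31/296 1/8

C = [7/37, 12/37, 20/37, 22/37, 27/37, 27/37, 30/37, 1]
j=0 picked index 0: u0 ∈ [0, 7/37)
j=1 picked index 1: u0 ∈ [19/296, 59/296)
j=2 picked index 2: u0 ∈ [11/148, 43/148)
j=3 picked index 2: u0 ∈ [-15/296, 49/296)
j=4 picked index 4: u0 ∈ [7/74, 17/74)
j=5 picked index 6: u0 ∈ [31/296, 55/296)
j=6 picked index 7: u0 ∈ [9/148, 1/4)
j=7 picked index 7: u0 ∈ [-19/296, 1/8)
intersection: [31/296, 1/8)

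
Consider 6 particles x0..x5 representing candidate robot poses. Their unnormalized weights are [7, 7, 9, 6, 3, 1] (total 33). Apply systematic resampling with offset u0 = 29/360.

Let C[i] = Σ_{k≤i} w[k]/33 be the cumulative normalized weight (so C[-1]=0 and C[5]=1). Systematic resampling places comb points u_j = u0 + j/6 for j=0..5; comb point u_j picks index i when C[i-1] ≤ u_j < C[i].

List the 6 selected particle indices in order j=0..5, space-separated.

0 1 1 2 3 4

C = [7/33, 14/33, 23/33, 29/33, 32/33, 1]
j=0: u_0=29/360 ∈ [0, 7/33) → index 0
j=1: u_1=89/360 ∈ [7/33, 14/33) → index 1
j=2: u_2=149/360 ∈ [7/33, 14/33) → index 1
j=3: u_3=209/360 ∈ [14/33, 23/33) → index 2
j=4: u_4=269/360 ∈ [23/33, 29/33) → index 3
j=5: u_5=329/360 ∈ [29/33, 32/33) → index 4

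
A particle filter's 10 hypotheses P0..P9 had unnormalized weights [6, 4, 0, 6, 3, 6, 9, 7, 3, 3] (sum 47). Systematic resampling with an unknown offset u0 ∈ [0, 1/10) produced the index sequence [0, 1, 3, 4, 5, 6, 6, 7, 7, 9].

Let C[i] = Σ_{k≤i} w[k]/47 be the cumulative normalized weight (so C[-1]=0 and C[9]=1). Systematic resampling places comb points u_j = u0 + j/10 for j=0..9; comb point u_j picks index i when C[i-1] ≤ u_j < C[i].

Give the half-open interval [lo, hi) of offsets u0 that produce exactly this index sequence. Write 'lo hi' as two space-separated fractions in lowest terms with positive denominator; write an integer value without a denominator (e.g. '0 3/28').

19/470 17/235

C = [6/47, 10/47, 10/47, 16/47, 19/47, 25/47, 34/47, 41/47, 44/47, 1]
j=0 picked index 0: u0 ∈ [0, 6/47)
j=1 picked index 1: u0 ∈ [13/470, 53/470)
j=2 picked index 3: u0 ∈ [3/235, 33/235)
j=3 picked index 4: u0 ∈ [19/470, 49/470)
j=4 picked index 5: u0 ∈ [1/235, 31/235)
j=5 picked index 6: u0 ∈ [3/94, 21/94)
j=6 picked index 6: u0 ∈ [-16/235, 29/235)
j=7 picked index 7: u0 ∈ [11/470, 81/470)
j=8 picked index 7: u0 ∈ [-18/235, 17/235)
j=9 picked index 9: u0 ∈ [17/470, 1/10)
intersection: [19/470, 17/235)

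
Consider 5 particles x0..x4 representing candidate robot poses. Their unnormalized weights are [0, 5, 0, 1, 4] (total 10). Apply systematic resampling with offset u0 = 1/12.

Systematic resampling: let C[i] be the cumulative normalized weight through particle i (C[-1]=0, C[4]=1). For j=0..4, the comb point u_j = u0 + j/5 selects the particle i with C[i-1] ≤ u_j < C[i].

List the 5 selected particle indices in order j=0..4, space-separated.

1 1 1 4 4

C = [0, 1/2, 1/2, 3/5, 1]
j=0: u_0=1/12 ∈ [0, 1/2) → index 1
j=1: u_1=17/60 ∈ [0, 1/2) → index 1
j=2: u_2=29/60 ∈ [0, 1/2) → index 1
j=3: u_3=41/60 ∈ [3/5, 1) → index 4
j=4: u_4=53/60 ∈ [3/5, 1) → index 4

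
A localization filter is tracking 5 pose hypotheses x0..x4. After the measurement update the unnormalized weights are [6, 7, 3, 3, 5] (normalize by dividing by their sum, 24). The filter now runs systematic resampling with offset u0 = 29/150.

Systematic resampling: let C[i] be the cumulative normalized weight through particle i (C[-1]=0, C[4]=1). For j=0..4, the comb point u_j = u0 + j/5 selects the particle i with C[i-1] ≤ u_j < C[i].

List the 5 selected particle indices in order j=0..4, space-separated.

0 1 2 4 4

C = [1/4, 13/24, 2/3, 19/24, 1]
j=0: u_0=29/150 ∈ [0, 1/4) → index 0
j=1: u_1=59/150 ∈ [1/4, 13/24) → index 1
j=2: u_2=89/150 ∈ [13/24, 2/3) → index 2
j=3: u_3=119/150 ∈ [19/24, 1) → index 4
j=4: u_4=149/150 ∈ [19/24, 1) → index 4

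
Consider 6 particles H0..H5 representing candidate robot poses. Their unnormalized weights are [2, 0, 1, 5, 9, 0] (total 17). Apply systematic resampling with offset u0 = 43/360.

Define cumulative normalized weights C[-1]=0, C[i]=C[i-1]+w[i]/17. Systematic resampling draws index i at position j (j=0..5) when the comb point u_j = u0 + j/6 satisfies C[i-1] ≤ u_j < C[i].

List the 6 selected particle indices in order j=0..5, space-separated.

C = [2/17, 2/17, 3/17, 8/17, 1, 1]
j=0: u_0=43/360 ∈ [2/17, 3/17) → index 2
j=1: u_1=103/360 ∈ [3/17, 8/17) → index 3
j=2: u_2=163/360 ∈ [3/17, 8/17) → index 3
j=3: u_3=223/360 ∈ [8/17, 1) → index 4
j=4: u_4=283/360 ∈ [8/17, 1) → index 4
j=5: u_5=343/360 ∈ [8/17, 1) → index 4

2 3 3 4 4 4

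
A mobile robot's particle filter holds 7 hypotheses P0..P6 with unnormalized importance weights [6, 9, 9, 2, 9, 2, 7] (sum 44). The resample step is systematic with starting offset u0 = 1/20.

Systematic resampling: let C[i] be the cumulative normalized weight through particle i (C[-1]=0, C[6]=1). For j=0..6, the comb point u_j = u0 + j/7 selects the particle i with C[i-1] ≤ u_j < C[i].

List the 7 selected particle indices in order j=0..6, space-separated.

C = [3/22, 15/44, 6/11, 13/22, 35/44, 37/44, 1]
j=0: u_0=1/20 ∈ [0, 3/22) → index 0
j=1: u_1=27/140 ∈ [3/22, 15/44) → index 1
j=2: u_2=47/140 ∈ [3/22, 15/44) → index 1
j=3: u_3=67/140 ∈ [15/44, 6/11) → index 2
j=4: u_4=87/140 ∈ [13/22, 35/44) → index 4
j=5: u_5=107/140 ∈ [13/22, 35/44) → index 4
j=6: u_6=127/140 ∈ [37/44, 1) → index 6

0 1 1 2 4 4 6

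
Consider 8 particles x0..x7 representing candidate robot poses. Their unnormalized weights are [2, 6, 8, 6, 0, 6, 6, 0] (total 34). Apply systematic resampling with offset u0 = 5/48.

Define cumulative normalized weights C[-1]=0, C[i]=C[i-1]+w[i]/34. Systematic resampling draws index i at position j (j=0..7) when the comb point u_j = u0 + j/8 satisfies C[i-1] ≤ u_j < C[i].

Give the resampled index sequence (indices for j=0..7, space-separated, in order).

1 1 2 3 3 5 6 6

C = [1/17, 4/17, 8/17, 11/17, 11/17, 14/17, 1, 1]
j=0: u_0=5/48 ∈ [1/17, 4/17) → index 1
j=1: u_1=11/48 ∈ [1/17, 4/17) → index 1
j=2: u_2=17/48 ∈ [4/17, 8/17) → index 2
j=3: u_3=23/48 ∈ [8/17, 11/17) → index 3
j=4: u_4=29/48 ∈ [8/17, 11/17) → index 3
j=5: u_5=35/48 ∈ [11/17, 14/17) → index 5
j=6: u_6=41/48 ∈ [14/17, 1) → index 6
j=7: u_7=47/48 ∈ [14/17, 1) → index 6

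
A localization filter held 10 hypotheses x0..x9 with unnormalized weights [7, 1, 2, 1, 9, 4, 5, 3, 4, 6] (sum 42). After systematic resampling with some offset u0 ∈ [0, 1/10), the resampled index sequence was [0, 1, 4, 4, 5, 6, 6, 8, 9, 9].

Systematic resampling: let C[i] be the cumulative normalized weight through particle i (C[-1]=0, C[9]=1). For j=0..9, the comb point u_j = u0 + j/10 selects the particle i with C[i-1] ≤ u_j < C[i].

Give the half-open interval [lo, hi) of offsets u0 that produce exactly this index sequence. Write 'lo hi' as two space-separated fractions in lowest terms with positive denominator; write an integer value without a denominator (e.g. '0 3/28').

C = [1/6, 4/21, 5/21, 11/42, 10/21, 4/7, 29/42, 16/21, 6/7, 1]
j=0 picked index 0: u0 ∈ [0, 1/6)
j=1 picked index 1: u0 ∈ [1/15, 19/210)
j=2 picked index 4: u0 ∈ [13/210, 29/105)
j=3 picked index 4: u0 ∈ [-4/105, 37/210)
j=4 picked index 5: u0 ∈ [8/105, 6/35)
j=5 picked index 6: u0 ∈ [1/14, 4/21)
j=6 picked index 6: u0 ∈ [-1/35, 19/210)
j=7 picked index 8: u0 ∈ [13/210, 11/70)
j=8 picked index 9: u0 ∈ [2/35, 1/5)
j=9 picked index 9: u0 ∈ [-3/70, 1/10)
intersection: [8/105, 19/210)

8/105 19/210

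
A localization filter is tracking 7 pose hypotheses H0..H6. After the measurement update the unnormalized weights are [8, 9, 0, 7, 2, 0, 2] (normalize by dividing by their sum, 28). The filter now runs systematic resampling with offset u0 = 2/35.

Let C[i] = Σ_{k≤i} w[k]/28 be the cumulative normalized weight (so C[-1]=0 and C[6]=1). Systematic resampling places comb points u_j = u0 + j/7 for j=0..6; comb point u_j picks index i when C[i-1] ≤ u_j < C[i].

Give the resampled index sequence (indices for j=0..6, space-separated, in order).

0 0 1 1 3 3 4

C = [2/7, 17/28, 17/28, 6/7, 13/14, 13/14, 1]
j=0: u_0=2/35 ∈ [0, 2/7) → index 0
j=1: u_1=1/5 ∈ [0, 2/7) → index 0
j=2: u_2=12/35 ∈ [2/7, 17/28) → index 1
j=3: u_3=17/35 ∈ [2/7, 17/28) → index 1
j=4: u_4=22/35 ∈ [17/28, 6/7) → index 3
j=5: u_5=27/35 ∈ [17/28, 6/7) → index 3
j=6: u_6=32/35 ∈ [6/7, 13/14) → index 4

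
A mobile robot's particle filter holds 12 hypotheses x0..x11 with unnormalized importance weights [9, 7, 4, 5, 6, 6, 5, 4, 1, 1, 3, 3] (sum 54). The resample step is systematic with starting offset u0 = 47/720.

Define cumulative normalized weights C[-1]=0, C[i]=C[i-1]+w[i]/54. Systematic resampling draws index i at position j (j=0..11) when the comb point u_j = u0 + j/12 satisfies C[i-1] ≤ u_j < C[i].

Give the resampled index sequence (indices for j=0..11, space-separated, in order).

0 0 1 2 3 4 4 5 6 7 10 11

C = [1/6, 8/27, 10/27, 25/54, 31/54, 37/54, 7/9, 23/27, 47/54, 8/9, 17/18, 1]
j=0: u_0=47/720 ∈ [0, 1/6) → index 0
j=1: u_1=107/720 ∈ [0, 1/6) → index 0
j=2: u_2=167/720 ∈ [1/6, 8/27) → index 1
j=3: u_3=227/720 ∈ [8/27, 10/27) → index 2
j=4: u_4=287/720 ∈ [10/27, 25/54) → index 3
j=5: u_5=347/720 ∈ [25/54, 31/54) → index 4
j=6: u_6=407/720 ∈ [25/54, 31/54) → index 4
j=7: u_7=467/720 ∈ [31/54, 37/54) → index 5
j=8: u_8=527/720 ∈ [37/54, 7/9) → index 6
j=9: u_9=587/720 ∈ [7/9, 23/27) → index 7
j=10: u_10=647/720 ∈ [8/9, 17/18) → index 10
j=11: u_11=707/720 ∈ [17/18, 1) → index 11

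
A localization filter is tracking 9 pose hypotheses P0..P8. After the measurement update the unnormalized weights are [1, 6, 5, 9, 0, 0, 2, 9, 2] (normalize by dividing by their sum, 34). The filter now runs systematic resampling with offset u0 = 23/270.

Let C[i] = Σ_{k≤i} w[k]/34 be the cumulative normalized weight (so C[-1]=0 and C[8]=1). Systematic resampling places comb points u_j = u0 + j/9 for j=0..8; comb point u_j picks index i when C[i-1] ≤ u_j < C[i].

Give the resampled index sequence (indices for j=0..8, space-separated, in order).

1 1 2 3 3 6 7 7 8

C = [1/34, 7/34, 6/17, 21/34, 21/34, 21/34, 23/34, 16/17, 1]
j=0: u_0=23/270 ∈ [1/34, 7/34) → index 1
j=1: u_1=53/270 ∈ [1/34, 7/34) → index 1
j=2: u_2=83/270 ∈ [7/34, 6/17) → index 2
j=3: u_3=113/270 ∈ [6/17, 21/34) → index 3
j=4: u_4=143/270 ∈ [6/17, 21/34) → index 3
j=5: u_5=173/270 ∈ [21/34, 23/34) → index 6
j=6: u_6=203/270 ∈ [23/34, 16/17) → index 7
j=7: u_7=233/270 ∈ [23/34, 16/17) → index 7
j=8: u_8=263/270 ∈ [16/17, 1) → index 8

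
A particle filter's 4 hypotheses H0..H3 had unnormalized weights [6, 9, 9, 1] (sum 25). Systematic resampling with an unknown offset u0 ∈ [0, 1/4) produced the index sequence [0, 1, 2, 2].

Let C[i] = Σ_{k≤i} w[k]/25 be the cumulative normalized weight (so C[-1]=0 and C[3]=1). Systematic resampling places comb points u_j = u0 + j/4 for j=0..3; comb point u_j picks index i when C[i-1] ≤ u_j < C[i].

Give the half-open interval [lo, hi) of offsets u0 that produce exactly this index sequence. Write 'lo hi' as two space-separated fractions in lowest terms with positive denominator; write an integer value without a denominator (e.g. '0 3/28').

1/10 21/100

C = [6/25, 3/5, 24/25, 1]
j=0 picked index 0: u0 ∈ [0, 6/25)
j=1 picked index 1: u0 ∈ [-1/100, 7/20)
j=2 picked index 2: u0 ∈ [1/10, 23/50)
j=3 picked index 2: u0 ∈ [-3/20, 21/100)
intersection: [1/10, 21/100)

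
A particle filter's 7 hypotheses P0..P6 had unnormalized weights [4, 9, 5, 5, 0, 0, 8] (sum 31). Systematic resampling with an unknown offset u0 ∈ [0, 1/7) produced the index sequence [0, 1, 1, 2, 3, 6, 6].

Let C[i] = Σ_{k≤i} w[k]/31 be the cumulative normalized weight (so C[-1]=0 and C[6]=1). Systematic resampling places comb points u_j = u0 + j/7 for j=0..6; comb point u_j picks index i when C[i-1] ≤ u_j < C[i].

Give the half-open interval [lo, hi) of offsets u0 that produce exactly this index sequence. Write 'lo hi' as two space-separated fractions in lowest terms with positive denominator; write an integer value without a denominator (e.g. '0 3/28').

C = [4/31, 13/31, 18/31, 23/31, 23/31, 23/31, 1]
j=0 picked index 0: u0 ∈ [0, 4/31)
j=1 picked index 1: u0 ∈ [-3/217, 60/217)
j=2 picked index 1: u0 ∈ [-34/217, 29/217)
j=3 picked index 2: u0 ∈ [-2/217, 33/217)
j=4 picked index 3: u0 ∈ [2/217, 37/217)
j=5 picked index 6: u0 ∈ [6/217, 2/7)
j=6 picked index 6: u0 ∈ [-25/217, 1/7)
intersection: [6/217, 4/31)

6/217 4/31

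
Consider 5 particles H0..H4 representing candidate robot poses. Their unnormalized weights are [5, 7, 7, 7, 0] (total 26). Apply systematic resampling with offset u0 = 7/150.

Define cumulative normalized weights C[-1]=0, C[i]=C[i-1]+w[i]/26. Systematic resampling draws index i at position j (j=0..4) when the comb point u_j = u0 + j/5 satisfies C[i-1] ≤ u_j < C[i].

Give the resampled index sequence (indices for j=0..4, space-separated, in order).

0 1 1 2 3

C = [5/26, 6/13, 19/26, 1, 1]
j=0: u_0=7/150 ∈ [0, 5/26) → index 0
j=1: u_1=37/150 ∈ [5/26, 6/13) → index 1
j=2: u_2=67/150 ∈ [5/26, 6/13) → index 1
j=3: u_3=97/150 ∈ [6/13, 19/26) → index 2
j=4: u_4=127/150 ∈ [19/26, 1) → index 3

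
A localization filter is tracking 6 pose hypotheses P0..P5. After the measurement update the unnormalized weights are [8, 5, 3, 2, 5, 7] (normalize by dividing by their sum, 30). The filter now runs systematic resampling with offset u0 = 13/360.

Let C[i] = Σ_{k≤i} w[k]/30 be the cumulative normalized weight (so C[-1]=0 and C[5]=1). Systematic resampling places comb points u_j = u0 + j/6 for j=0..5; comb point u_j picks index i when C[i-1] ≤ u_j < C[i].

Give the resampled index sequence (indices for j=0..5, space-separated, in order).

0 0 1 3 4 5

C = [4/15, 13/30, 8/15, 3/5, 23/30, 1]
j=0: u_0=13/360 ∈ [0, 4/15) → index 0
j=1: u_1=73/360 ∈ [0, 4/15) → index 0
j=2: u_2=133/360 ∈ [4/15, 13/30) → index 1
j=3: u_3=193/360 ∈ [8/15, 3/5) → index 3
j=4: u_4=253/360 ∈ [3/5, 23/30) → index 4
j=5: u_5=313/360 ∈ [23/30, 1) → index 5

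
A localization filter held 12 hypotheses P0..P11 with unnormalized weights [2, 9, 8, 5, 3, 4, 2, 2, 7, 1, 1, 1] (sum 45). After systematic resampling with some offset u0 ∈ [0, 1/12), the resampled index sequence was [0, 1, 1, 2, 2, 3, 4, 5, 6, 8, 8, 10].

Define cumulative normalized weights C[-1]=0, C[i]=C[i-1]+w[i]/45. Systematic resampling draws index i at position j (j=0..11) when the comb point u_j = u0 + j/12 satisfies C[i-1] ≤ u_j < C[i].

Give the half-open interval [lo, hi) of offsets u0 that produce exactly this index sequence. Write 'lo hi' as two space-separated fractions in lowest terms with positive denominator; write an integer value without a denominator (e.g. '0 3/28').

C = [2/45, 11/45, 19/45, 8/15, 3/5, 31/45, 11/15, 7/9, 14/15, 43/45, 44/45, 1]
j=0 picked index 0: u0 ∈ [0, 2/45)
j=1 picked index 1: u0 ∈ [-7/180, 29/180)
j=2 picked index 1: u0 ∈ [-11/90, 7/90)
j=3 picked index 2: u0 ∈ [-1/180, 31/180)
j=4 picked index 2: u0 ∈ [-4/45, 4/45)
j=5 picked index 3: u0 ∈ [1/180, 7/60)
j=6 picked index 4: u0 ∈ [1/30, 1/10)
j=7 picked index 5: u0 ∈ [1/60, 19/180)
j=8 picked index 6: u0 ∈ [1/45, 1/15)
j=9 picked index 8: u0 ∈ [1/36, 11/60)
j=10 picked index 8: u0 ∈ [-1/18, 1/10)
j=11 picked index 10: u0 ∈ [7/180, 11/180)
intersection: [7/180, 2/45)

7/180 2/45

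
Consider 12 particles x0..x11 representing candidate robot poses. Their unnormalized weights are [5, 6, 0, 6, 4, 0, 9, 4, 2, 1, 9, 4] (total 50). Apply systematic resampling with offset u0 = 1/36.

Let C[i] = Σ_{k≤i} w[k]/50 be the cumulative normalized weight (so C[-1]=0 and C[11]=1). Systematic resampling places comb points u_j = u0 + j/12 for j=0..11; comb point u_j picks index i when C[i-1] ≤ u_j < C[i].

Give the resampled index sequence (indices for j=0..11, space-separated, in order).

C = [1/10, 11/50, 11/50, 17/50, 21/50, 21/50, 3/5, 17/25, 18/25, 37/50, 23/25, 1]
j=0: u_0=1/36 ∈ [0, 1/10) → index 0
j=1: u_1=1/9 ∈ [1/10, 11/50) → index 1
j=2: u_2=7/36 ∈ [1/10, 11/50) → index 1
j=3: u_3=5/18 ∈ [11/50, 17/50) → index 3
j=4: u_4=13/36 ∈ [17/50, 21/50) → index 4
j=5: u_5=4/9 ∈ [21/50, 3/5) → index 6
j=6: u_6=19/36 ∈ [21/50, 3/5) → index 6
j=7: u_7=11/18 ∈ [3/5, 17/25) → index 7
j=8: u_8=25/36 ∈ [17/25, 18/25) → index 8
j=9: u_9=7/9 ∈ [37/50, 23/25) → index 10
j=10: u_10=31/36 ∈ [37/50, 23/25) → index 10
j=11: u_11=17/18 ∈ [23/25, 1) → index 11

0 1 1 3 4 6 6 7 8 10 10 11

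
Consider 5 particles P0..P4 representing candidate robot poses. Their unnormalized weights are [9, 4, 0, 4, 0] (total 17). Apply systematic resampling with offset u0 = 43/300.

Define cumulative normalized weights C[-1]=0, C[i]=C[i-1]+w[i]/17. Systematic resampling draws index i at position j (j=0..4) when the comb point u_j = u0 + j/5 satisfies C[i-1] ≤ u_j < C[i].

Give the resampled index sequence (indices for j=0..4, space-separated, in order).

0 0 1 1 3

C = [9/17, 13/17, 13/17, 1, 1]
j=0: u_0=43/300 ∈ [0, 9/17) → index 0
j=1: u_1=103/300 ∈ [0, 9/17) → index 0
j=2: u_2=163/300 ∈ [9/17, 13/17) → index 1
j=3: u_3=223/300 ∈ [9/17, 13/17) → index 1
j=4: u_4=283/300 ∈ [13/17, 1) → index 3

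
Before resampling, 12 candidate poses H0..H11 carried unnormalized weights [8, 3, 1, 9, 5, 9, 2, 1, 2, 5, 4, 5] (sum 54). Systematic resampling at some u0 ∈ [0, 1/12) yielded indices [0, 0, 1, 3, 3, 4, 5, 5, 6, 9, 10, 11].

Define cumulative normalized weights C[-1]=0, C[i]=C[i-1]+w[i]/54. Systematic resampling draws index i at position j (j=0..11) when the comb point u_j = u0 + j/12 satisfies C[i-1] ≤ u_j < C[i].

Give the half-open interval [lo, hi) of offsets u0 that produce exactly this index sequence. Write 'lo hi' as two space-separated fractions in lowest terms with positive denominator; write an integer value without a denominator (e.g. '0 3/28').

0 1/54

C = [4/27, 11/54, 2/9, 7/18, 13/27, 35/54, 37/54, 19/27, 20/27, 5/6, 49/54, 1]
j=0 picked index 0: u0 ∈ [0, 4/27)
j=1 picked index 0: u0 ∈ [-1/12, 7/108)
j=2 picked index 1: u0 ∈ [-1/54, 1/27)
j=3 picked index 3: u0 ∈ [-1/36, 5/36)
j=4 picked index 3: u0 ∈ [-1/9, 1/18)
j=5 picked index 4: u0 ∈ [-1/36, 7/108)
j=6 picked index 5: u0 ∈ [-1/54, 4/27)
j=7 picked index 5: u0 ∈ [-11/108, 7/108)
j=8 picked index 6: u0 ∈ [-1/54, 1/54)
j=9 picked index 9: u0 ∈ [-1/108, 1/12)
j=10 picked index 10: u0 ∈ [0, 2/27)
j=11 picked index 11: u0 ∈ [-1/108, 1/12)
intersection: [0, 1/54)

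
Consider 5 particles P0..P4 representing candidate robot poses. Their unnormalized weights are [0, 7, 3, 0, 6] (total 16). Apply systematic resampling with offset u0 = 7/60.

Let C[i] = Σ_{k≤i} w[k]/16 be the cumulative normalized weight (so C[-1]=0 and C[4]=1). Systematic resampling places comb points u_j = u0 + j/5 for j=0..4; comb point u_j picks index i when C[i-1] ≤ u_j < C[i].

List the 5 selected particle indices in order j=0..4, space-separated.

1 1 2 4 4

C = [0, 7/16, 5/8, 5/8, 1]
j=0: u_0=7/60 ∈ [0, 7/16) → index 1
j=1: u_1=19/60 ∈ [0, 7/16) → index 1
j=2: u_2=31/60 ∈ [7/16, 5/8) → index 2
j=3: u_3=43/60 ∈ [5/8, 1) → index 4
j=4: u_4=11/12 ∈ [5/8, 1) → index 4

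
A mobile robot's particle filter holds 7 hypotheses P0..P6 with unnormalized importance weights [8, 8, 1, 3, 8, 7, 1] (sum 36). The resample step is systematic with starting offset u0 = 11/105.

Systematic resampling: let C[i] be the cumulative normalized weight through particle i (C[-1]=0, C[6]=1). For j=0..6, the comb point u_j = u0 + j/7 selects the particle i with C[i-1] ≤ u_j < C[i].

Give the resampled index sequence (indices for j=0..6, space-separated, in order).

0 1 1 3 4 5 5

C = [2/9, 4/9, 17/36, 5/9, 7/9, 35/36, 1]
j=0: u_0=11/105 ∈ [0, 2/9) → index 0
j=1: u_1=26/105 ∈ [2/9, 4/9) → index 1
j=2: u_2=41/105 ∈ [2/9, 4/9) → index 1
j=3: u_3=8/15 ∈ [17/36, 5/9) → index 3
j=4: u_4=71/105 ∈ [5/9, 7/9) → index 4
j=5: u_5=86/105 ∈ [7/9, 35/36) → index 5
j=6: u_6=101/105 ∈ [7/9, 35/36) → index 5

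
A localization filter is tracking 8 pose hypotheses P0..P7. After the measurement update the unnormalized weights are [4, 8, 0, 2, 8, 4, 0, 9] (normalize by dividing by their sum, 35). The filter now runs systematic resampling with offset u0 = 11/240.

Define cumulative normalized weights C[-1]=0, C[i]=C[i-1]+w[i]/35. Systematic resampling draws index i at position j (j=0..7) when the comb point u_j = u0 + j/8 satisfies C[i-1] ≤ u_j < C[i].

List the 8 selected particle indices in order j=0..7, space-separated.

C = [4/35, 12/35, 12/35, 2/5, 22/35, 26/35, 26/35, 1]
j=0: u_0=11/240 ∈ [0, 4/35) → index 0
j=1: u_1=41/240 ∈ [4/35, 12/35) → index 1
j=2: u_2=71/240 ∈ [4/35, 12/35) → index 1
j=3: u_3=101/240 ∈ [2/5, 22/35) → index 4
j=4: u_4=131/240 ∈ [2/5, 22/35) → index 4
j=5: u_5=161/240 ∈ [22/35, 26/35) → index 5
j=6: u_6=191/240 ∈ [26/35, 1) → index 7
j=7: u_7=221/240 ∈ [26/35, 1) → index 7

0 1 1 4 4 5 7 7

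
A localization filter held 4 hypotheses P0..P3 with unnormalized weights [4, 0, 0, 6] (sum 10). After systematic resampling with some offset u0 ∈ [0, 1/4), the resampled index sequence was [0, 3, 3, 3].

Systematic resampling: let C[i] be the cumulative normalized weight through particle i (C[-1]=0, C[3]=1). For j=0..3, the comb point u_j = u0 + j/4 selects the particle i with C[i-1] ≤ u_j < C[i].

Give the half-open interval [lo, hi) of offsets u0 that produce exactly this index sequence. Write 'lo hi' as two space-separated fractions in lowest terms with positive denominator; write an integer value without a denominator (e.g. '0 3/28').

C = [2/5, 2/5, 2/5, 1]
j=0 picked index 0: u0 ∈ [0, 2/5)
j=1 picked index 3: u0 ∈ [3/20, 3/4)
j=2 picked index 3: u0 ∈ [-1/10, 1/2)
j=3 picked index 3: u0 ∈ [-7/20, 1/4)
intersection: [3/20, 1/4)

3/20 1/4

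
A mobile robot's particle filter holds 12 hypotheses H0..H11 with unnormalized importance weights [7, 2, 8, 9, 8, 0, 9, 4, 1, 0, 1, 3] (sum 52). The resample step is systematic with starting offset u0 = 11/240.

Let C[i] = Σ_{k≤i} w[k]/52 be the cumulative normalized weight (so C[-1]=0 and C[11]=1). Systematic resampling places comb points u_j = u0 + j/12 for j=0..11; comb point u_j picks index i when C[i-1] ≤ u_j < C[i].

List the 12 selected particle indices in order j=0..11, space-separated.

C = [7/52, 9/52, 17/52, 1/2, 17/26, 17/26, 43/52, 47/52, 12/13, 12/13, 49/52, 1]
j=0: u_0=11/240 ∈ [0, 7/52) → index 0
j=1: u_1=31/240 ∈ [0, 7/52) → index 0
j=2: u_2=17/80 ∈ [9/52, 17/52) → index 2
j=3: u_3=71/240 ∈ [9/52, 17/52) → index 2
j=4: u_4=91/240 ∈ [17/52, 1/2) → index 3
j=5: u_5=37/80 ∈ [17/52, 1/2) → index 3
j=6: u_6=131/240 ∈ [1/2, 17/26) → index 4
j=7: u_7=151/240 ∈ [1/2, 17/26) → index 4
j=8: u_8=57/80 ∈ [17/26, 43/52) → index 6
j=9: u_9=191/240 ∈ [17/26, 43/52) → index 6
j=10: u_10=211/240 ∈ [43/52, 47/52) → index 7
j=11: u_11=77/80 ∈ [49/52, 1) → index 11

0 0 2 2 3 3 4 4 6 6 7 11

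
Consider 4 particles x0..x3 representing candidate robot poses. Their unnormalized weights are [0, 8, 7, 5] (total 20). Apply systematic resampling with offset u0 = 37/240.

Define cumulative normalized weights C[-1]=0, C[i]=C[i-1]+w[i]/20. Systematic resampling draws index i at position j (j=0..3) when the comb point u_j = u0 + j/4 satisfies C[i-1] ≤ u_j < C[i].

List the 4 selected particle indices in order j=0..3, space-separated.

C = [0, 2/5, 3/4, 1]
j=0: u_0=37/240 ∈ [0, 2/5) → index 1
j=1: u_1=97/240 ∈ [2/5, 3/4) → index 2
j=2: u_2=157/240 ∈ [2/5, 3/4) → index 2
j=3: u_3=217/240 ∈ [3/4, 1) → index 3

1 2 2 3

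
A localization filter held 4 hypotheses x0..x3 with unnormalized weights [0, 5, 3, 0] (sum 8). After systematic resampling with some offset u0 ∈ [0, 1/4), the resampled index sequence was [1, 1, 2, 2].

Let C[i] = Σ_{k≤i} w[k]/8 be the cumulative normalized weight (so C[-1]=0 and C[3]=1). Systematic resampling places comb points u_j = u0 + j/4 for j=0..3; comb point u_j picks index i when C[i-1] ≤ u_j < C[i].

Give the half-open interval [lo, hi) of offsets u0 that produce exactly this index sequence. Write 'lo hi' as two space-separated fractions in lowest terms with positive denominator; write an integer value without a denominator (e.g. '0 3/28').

1/8 1/4

C = [0, 5/8, 1, 1]
j=0 picked index 1: u0 ∈ [0, 5/8)
j=1 picked index 1: u0 ∈ [-1/4, 3/8)
j=2 picked index 2: u0 ∈ [1/8, 1/2)
j=3 picked index 2: u0 ∈ [-1/8, 1/4)
intersection: [1/8, 1/4)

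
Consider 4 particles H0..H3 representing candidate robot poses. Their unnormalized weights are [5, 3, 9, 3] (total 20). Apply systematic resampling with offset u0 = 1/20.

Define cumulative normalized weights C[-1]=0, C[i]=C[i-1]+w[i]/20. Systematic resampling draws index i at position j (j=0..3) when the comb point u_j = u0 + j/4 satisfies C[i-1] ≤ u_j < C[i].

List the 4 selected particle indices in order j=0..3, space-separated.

C = [1/4, 2/5, 17/20, 1]
j=0: u_0=1/20 ∈ [0, 1/4) → index 0
j=1: u_1=3/10 ∈ [1/4, 2/5) → index 1
j=2: u_2=11/20 ∈ [2/5, 17/20) → index 2
j=3: u_3=4/5 ∈ [2/5, 17/20) → index 2

0 1 2 2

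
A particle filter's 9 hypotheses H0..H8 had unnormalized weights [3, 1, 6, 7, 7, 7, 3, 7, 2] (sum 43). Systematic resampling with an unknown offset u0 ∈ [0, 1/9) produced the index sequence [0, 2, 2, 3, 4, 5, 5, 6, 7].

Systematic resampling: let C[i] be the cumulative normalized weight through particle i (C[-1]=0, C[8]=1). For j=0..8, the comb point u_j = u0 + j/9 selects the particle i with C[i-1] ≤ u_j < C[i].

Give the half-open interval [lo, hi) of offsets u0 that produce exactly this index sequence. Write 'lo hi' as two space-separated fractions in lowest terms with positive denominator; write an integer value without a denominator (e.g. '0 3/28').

1/387 4/387

C = [3/43, 4/43, 10/43, 17/43, 24/43, 31/43, 34/43, 41/43, 1]
j=0 picked index 0: u0 ∈ [0, 3/43)
j=1 picked index 2: u0 ∈ [-7/387, 47/387)
j=2 picked index 2: u0 ∈ [-50/387, 4/387)
j=3 picked index 3: u0 ∈ [-13/129, 8/129)
j=4 picked index 4: u0 ∈ [-19/387, 44/387)
j=5 picked index 5: u0 ∈ [1/387, 64/387)
j=6 picked index 5: u0 ∈ [-14/129, 7/129)
j=7 picked index 6: u0 ∈ [-22/387, 5/387)
j=8 picked index 7: u0 ∈ [-38/387, 25/387)
intersection: [1/387, 4/387)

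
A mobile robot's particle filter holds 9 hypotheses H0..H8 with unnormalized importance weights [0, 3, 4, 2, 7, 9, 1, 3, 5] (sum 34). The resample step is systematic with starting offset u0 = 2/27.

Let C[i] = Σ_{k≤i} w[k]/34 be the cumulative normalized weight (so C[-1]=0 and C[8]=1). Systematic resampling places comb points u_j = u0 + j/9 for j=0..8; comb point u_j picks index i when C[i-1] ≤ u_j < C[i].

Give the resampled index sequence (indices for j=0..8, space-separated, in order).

C = [0, 3/34, 7/34, 9/34, 8/17, 25/34, 13/17, 29/34, 1]
j=0: u_0=2/27 ∈ [0, 3/34) → index 1
j=1: u_1=5/27 ∈ [3/34, 7/34) → index 2
j=2: u_2=8/27 ∈ [9/34, 8/17) → index 4
j=3: u_3=11/27 ∈ [9/34, 8/17) → index 4
j=4: u_4=14/27 ∈ [8/17, 25/34) → index 5
j=5: u_5=17/27 ∈ [8/17, 25/34) → index 5
j=6: u_6=20/27 ∈ [25/34, 13/17) → index 6
j=7: u_7=23/27 ∈ [13/17, 29/34) → index 7
j=8: u_8=26/27 ∈ [29/34, 1) → index 8

1 2 4 4 5 5 6 7 8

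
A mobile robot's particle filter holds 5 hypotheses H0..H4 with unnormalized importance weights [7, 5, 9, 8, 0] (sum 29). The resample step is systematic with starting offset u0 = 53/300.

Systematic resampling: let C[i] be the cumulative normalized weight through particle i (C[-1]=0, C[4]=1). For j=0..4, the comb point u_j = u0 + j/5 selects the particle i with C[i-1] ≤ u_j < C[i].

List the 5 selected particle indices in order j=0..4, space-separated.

0 1 2 3 3

C = [7/29, 12/29, 21/29, 1, 1]
j=0: u_0=53/300 ∈ [0, 7/29) → index 0
j=1: u_1=113/300 ∈ [7/29, 12/29) → index 1
j=2: u_2=173/300 ∈ [12/29, 21/29) → index 2
j=3: u_3=233/300 ∈ [21/29, 1) → index 3
j=4: u_4=293/300 ∈ [21/29, 1) → index 3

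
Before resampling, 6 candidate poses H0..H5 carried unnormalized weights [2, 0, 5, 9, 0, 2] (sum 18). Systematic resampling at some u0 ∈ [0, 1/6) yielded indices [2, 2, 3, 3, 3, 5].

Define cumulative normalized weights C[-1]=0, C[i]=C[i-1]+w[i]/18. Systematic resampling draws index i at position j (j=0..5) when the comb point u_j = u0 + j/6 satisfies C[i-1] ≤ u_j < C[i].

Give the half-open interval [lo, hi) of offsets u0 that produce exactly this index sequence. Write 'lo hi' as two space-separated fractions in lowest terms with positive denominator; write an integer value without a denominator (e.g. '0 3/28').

1/9 1/6

C = [1/9, 1/9, 7/18, 8/9, 8/9, 1]
j=0 picked index 2: u0 ∈ [1/9, 7/18)
j=1 picked index 2: u0 ∈ [-1/18, 2/9)
j=2 picked index 3: u0 ∈ [1/18, 5/9)
j=3 picked index 3: u0 ∈ [-1/9, 7/18)
j=4 picked index 3: u0 ∈ [-5/18, 2/9)
j=5 picked index 5: u0 ∈ [1/18, 1/6)
intersection: [1/9, 1/6)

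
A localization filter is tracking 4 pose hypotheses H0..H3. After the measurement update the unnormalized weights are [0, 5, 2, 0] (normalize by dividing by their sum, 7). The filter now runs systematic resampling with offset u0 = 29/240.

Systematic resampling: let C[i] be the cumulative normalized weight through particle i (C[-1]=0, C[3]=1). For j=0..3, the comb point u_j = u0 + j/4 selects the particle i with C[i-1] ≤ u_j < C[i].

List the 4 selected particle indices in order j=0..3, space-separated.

1 1 1 2

C = [0, 5/7, 1, 1]
j=0: u_0=29/240 ∈ [0, 5/7) → index 1
j=1: u_1=89/240 ∈ [0, 5/7) → index 1
j=2: u_2=149/240 ∈ [0, 5/7) → index 1
j=3: u_3=209/240 ∈ [5/7, 1) → index 2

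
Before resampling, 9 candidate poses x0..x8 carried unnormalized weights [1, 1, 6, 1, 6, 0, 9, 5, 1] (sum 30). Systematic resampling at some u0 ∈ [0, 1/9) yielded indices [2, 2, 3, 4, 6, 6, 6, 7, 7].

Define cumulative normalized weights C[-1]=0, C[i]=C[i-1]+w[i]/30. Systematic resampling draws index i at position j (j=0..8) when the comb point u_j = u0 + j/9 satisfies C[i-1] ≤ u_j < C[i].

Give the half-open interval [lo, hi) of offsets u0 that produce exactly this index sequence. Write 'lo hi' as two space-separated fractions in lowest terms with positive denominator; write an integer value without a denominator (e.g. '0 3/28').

1/15 7/90

C = [1/30, 1/15, 4/15, 3/10, 1/2, 1/2, 4/5, 29/30, 1]
j=0 picked index 2: u0 ∈ [1/15, 4/15)
j=1 picked index 2: u0 ∈ [-2/45, 7/45)
j=2 picked index 3: u0 ∈ [2/45, 7/90)
j=3 picked index 4: u0 ∈ [-1/30, 1/6)
j=4 picked index 6: u0 ∈ [1/18, 16/45)
j=5 picked index 6: u0 ∈ [-1/18, 11/45)
j=6 picked index 6: u0 ∈ [-1/6, 2/15)
j=7 picked index 7: u0 ∈ [1/45, 17/90)
j=8 picked index 7: u0 ∈ [-4/45, 7/90)
intersection: [1/15, 7/90)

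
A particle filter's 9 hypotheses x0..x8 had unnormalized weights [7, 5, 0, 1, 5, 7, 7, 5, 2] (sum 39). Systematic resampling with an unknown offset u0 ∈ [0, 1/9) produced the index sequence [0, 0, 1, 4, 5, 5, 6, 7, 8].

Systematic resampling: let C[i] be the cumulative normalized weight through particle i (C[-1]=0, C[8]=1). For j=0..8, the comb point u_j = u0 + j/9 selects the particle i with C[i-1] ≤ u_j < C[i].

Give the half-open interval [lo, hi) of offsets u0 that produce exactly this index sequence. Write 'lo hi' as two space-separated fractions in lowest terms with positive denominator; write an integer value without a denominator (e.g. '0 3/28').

C = [7/39, 4/13, 4/13, 1/3, 6/13, 25/39, 32/39, 37/39, 1]
j=0 picked index 0: u0 ∈ [0, 7/39)
j=1 picked index 0: u0 ∈ [-1/9, 8/117)
j=2 picked index 1: u0 ∈ [-5/117, 10/117)
j=3 picked index 4: u0 ∈ [0, 5/39)
j=4 picked index 5: u0 ∈ [2/117, 23/117)
j=5 picked index 5: u0 ∈ [-11/117, 10/117)
j=6 picked index 6: u0 ∈ [-1/39, 2/13)
j=7 picked index 7: u0 ∈ [5/117, 20/117)
j=8 picked index 8: u0 ∈ [7/117, 1/9)
intersection: [7/117, 8/117)

7/117 8/117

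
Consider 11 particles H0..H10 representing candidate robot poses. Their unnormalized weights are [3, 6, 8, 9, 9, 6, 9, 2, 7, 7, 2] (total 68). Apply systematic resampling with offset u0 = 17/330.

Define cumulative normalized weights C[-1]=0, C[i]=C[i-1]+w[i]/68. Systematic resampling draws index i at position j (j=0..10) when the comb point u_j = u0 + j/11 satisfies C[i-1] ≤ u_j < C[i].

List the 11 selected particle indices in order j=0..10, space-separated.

1 2 2 3 4 4 5 6 8 9 9

C = [3/68, 9/68, 1/4, 13/34, 35/68, 41/68, 25/34, 13/17, 59/68, 33/34, 1]
j=0: u_0=17/330 ∈ [3/68, 9/68) → index 1
j=1: u_1=47/330 ∈ [9/68, 1/4) → index 2
j=2: u_2=7/30 ∈ [9/68, 1/4) → index 2
j=3: u_3=107/330 ∈ [1/4, 13/34) → index 3
j=4: u_4=137/330 ∈ [13/34, 35/68) → index 4
j=5: u_5=167/330 ∈ [13/34, 35/68) → index 4
j=6: u_6=197/330 ∈ [35/68, 41/68) → index 5
j=7: u_7=227/330 ∈ [41/68, 25/34) → index 6
j=8: u_8=257/330 ∈ [13/17, 59/68) → index 8
j=9: u_9=287/330 ∈ [59/68, 33/34) → index 9
j=10: u_10=317/330 ∈ [59/68, 33/34) → index 9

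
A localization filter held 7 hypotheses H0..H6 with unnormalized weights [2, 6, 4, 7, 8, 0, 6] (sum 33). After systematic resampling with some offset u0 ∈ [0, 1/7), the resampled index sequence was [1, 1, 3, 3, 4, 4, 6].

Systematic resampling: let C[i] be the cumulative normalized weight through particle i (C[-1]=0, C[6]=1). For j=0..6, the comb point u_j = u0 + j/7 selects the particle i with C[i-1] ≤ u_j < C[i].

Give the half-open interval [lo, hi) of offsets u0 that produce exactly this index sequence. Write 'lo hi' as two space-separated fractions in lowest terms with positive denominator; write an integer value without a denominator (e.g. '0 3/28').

C = [2/33, 8/33, 4/11, 19/33, 9/11, 9/11, 1]
j=0 picked index 1: u0 ∈ [2/33, 8/33)
j=1 picked index 1: u0 ∈ [-19/231, 23/231)
j=2 picked index 3: u0 ∈ [6/77, 67/231)
j=3 picked index 3: u0 ∈ [-5/77, 34/231)
j=4 picked index 4: u0 ∈ [1/231, 19/77)
j=5 picked index 4: u0 ∈ [-32/231, 8/77)
j=6 picked index 6: u0 ∈ [-3/77, 1/7)
intersection: [6/77, 23/231)

6/77 23/231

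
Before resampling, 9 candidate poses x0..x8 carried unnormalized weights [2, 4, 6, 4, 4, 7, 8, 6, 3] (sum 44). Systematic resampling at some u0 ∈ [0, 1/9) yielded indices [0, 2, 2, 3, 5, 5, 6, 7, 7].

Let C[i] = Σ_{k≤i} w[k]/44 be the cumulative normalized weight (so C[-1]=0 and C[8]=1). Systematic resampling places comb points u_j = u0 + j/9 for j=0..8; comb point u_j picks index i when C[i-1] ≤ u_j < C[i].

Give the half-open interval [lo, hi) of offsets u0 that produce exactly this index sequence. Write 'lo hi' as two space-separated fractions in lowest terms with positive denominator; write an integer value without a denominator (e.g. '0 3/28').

C = [1/22, 3/22, 3/11, 4/11, 5/11, 27/44, 35/44, 41/44, 1]
j=0 picked index 0: u0 ∈ [0, 1/22)
j=1 picked index 2: u0 ∈ [5/198, 16/99)
j=2 picked index 2: u0 ∈ [-17/198, 5/99)
j=3 picked index 3: u0 ∈ [-2/33, 1/33)
j=4 picked index 5: u0 ∈ [1/99, 67/396)
j=5 picked index 5: u0 ∈ [-10/99, 23/396)
j=6 picked index 6: u0 ∈ [-7/132, 17/132)
j=7 picked index 7: u0 ∈ [7/396, 61/396)
j=8 picked index 7: u0 ∈ [-37/396, 17/396)
intersection: [5/198, 1/33)

5/198 1/33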